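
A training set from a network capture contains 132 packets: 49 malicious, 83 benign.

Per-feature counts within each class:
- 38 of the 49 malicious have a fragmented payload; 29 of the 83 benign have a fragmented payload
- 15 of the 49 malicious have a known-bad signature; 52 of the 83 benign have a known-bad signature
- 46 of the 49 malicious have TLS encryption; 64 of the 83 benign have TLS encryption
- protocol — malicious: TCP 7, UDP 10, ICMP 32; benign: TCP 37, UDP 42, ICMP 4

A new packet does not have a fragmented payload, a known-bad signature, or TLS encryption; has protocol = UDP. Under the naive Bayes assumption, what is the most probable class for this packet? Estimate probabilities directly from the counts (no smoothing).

benign

malicious: (49/132) × (11/49) × (34/49) × (3/49) × (10/49) ≈ 0.000722488
benign: (83/132) × (54/83) × (31/83) × (19/83) × (42/83) ≈ 0.0176991
Highest score → benign.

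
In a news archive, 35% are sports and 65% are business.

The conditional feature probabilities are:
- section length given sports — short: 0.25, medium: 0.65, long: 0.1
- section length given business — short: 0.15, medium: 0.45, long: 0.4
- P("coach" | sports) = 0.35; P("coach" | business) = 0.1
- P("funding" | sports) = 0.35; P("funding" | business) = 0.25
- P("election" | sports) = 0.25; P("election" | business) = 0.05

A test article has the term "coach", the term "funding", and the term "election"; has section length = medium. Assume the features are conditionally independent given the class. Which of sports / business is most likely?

sports

sports: 0.35 × 0.65 × 0.35 × 0.35 × 0.25 = 0.0069671875
business: 0.65 × 0.45 × 0.1 × 0.25 × 0.05 = 0.000365625
Highest score → sports.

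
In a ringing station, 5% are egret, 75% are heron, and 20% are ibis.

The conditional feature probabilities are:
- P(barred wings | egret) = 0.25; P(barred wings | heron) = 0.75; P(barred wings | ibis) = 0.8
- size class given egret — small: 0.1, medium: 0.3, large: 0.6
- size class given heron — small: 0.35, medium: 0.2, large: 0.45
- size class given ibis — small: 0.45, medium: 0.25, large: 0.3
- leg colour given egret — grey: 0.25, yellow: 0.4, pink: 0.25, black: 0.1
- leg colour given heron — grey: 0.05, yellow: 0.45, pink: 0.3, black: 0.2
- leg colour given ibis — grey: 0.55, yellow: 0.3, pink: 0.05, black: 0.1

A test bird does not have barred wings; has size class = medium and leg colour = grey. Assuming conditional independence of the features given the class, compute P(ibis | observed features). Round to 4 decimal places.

0.5399

egret: 0.05 × (1−0.25) × 0.3 × 0.25 = 0.0028125
heron: 0.75 × (1−0.75) × 0.2 × 0.05 = 0.001875
ibis: 0.2 × (1−0.8) × 0.25 × 0.55 = 0.0055
P(ibis | x) = 0.0055 / 0.0101875 ≈ 0.5399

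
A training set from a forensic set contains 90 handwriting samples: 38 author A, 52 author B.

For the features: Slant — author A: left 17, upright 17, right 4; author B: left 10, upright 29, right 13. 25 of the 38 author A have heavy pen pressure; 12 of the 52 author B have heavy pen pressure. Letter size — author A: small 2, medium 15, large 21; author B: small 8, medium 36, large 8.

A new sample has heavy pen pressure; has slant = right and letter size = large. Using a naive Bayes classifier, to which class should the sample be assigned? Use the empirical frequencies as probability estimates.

author A: (38/90) × (4/38) × (25/38) × (21/38) ≈ 0.0161588
author B: (52/90) × (13/52) × (12/52) × (8/52) ≈ 0.00512821
Highest score → author A.

author A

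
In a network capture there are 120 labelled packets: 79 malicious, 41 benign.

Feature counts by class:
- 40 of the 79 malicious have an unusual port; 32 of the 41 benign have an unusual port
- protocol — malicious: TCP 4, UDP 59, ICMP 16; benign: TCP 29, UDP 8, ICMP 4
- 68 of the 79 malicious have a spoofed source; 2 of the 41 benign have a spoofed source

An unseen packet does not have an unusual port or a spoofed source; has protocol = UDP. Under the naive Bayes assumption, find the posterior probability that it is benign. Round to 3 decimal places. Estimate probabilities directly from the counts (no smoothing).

0.292

malicious: (79/120) × (39/79) × (59/79) × (11/79) ≈ 0.0337967
benign: (41/120) × (9/41) × (8/41) × (39/41) ≈ 0.0139203
P(benign | x) = 0.0139203 / 0.047717 ≈ 0.292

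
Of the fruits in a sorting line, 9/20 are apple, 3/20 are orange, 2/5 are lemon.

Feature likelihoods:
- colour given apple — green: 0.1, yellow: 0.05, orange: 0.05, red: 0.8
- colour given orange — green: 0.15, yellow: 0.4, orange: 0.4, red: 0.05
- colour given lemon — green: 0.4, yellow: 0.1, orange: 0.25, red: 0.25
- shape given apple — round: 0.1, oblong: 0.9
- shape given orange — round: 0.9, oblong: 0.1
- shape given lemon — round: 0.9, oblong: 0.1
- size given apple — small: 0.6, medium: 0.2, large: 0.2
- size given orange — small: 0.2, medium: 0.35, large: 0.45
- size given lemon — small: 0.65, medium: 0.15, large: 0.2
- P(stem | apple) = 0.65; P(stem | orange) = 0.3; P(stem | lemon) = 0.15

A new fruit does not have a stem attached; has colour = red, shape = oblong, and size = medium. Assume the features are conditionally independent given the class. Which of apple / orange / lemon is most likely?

apple

apple: 0.45 × 0.8 × 0.9 × 0.2 × (1−0.65) = 0.02268
orange: 0.15 × 0.05 × 0.1 × 0.35 × (1−0.3) = 0.00018375
lemon: 0.4 × 0.25 × 0.1 × 0.15 × (1−0.15) = 0.001275
Highest score → apple.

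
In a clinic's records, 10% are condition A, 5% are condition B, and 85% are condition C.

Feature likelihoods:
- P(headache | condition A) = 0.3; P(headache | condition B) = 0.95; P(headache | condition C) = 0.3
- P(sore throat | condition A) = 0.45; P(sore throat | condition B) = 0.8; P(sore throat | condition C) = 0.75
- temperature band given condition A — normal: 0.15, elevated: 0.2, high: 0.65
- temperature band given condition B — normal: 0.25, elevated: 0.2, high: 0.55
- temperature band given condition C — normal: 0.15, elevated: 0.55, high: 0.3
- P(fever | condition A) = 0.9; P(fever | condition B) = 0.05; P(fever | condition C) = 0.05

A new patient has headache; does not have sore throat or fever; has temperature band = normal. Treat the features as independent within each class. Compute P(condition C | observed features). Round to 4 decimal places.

0.7839

condition A: 0.1 × 0.3 × (1−0.45) × 0.15 × (1−0.9) = 0.0002475
condition B: 0.05 × 0.95 × (1−0.8) × 0.25 × (1−0.05) = 0.00225625
condition C: 0.85 × 0.3 × (1−0.75) × 0.15 × (1−0.05) = 0.009084375
P(condition C | x) = 0.009084375 / 0.011588125 ≈ 0.7839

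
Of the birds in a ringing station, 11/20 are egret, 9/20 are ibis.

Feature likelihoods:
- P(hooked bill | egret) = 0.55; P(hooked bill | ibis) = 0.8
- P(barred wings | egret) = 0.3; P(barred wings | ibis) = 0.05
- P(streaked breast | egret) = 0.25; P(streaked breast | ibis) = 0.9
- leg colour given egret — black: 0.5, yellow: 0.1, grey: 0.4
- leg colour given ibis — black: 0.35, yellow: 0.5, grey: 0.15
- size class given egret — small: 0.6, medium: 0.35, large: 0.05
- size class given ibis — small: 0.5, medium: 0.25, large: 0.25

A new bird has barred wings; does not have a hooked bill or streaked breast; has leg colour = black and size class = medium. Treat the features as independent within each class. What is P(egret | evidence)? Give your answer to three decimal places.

0.996

egret: 0.55 × (1−0.55) × 0.3 × (1−0.25) × 0.5 × 0.35 = 0.0097453125
ibis: 0.45 × (1−0.8) × 0.05 × (1−0.9) × 0.35 × 0.25 = 0.000039375
P(egret | x) = 0.0097453125 / 0.0097846875 ≈ 0.996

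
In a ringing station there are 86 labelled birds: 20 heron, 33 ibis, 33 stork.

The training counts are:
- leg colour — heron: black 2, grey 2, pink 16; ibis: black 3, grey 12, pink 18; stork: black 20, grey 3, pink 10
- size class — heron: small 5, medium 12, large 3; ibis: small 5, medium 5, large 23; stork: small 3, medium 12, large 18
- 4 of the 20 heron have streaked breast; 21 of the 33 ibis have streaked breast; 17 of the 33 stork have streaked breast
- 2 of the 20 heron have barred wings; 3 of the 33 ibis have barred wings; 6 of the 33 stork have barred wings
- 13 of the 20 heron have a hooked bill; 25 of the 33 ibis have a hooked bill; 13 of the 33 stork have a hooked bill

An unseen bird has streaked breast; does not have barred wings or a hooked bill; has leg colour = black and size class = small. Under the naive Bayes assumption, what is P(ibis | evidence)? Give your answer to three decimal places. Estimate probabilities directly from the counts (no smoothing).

0.114

heron: (20/86) × (2/20) × (5/20) × (4/20) × (18/20) × (7/20) ≈ 0.000366279
ibis: (33/86) × (3/33) × (5/33) × (21/33) × (30/33) × (8/33) ≈ 0.000741255
stork: (33/86) × (20/33) × (3/33) × (17/33) × (27/33) × (20/33) ≈ 0.00540057
P(ibis | x) = 0.000741255 / 0.006508104 ≈ 0.114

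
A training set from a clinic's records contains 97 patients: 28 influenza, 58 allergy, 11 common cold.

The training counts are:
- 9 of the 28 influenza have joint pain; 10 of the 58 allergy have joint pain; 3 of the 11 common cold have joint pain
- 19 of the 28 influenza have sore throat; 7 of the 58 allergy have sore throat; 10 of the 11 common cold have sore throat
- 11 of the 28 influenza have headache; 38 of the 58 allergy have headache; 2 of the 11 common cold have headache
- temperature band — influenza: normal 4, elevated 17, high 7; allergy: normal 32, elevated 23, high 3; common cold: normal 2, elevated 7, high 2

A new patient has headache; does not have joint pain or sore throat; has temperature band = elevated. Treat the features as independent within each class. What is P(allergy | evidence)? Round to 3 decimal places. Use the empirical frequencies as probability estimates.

0.877

influenza: (28/97) × (19/28) × (9/28) × (11/28) × (17/28) ≈ 0.0150173
allergy: (58/97) × (48/58) × (51/58) × (38/58) × (23/58) ≈ 0.113049
common cold: (11/97) × (8/11) × (1/11) × (2/11) × (7/11) ≈ 0.000867498
P(allergy | x) = 0.113049 / 0.128933798 ≈ 0.877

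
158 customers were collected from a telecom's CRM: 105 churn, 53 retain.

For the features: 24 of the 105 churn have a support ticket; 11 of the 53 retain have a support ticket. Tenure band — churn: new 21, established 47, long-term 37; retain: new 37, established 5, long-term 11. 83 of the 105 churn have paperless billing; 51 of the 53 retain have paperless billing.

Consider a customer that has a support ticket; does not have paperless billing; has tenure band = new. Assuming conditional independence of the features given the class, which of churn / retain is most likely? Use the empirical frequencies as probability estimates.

churn: (105/158) × (24/105) × (21/105) × (22/105) ≈ 0.00636528
retain: (53/158) × (11/53) × (37/53) × (2/53) ≈ 0.00183407
Highest score → churn.

churn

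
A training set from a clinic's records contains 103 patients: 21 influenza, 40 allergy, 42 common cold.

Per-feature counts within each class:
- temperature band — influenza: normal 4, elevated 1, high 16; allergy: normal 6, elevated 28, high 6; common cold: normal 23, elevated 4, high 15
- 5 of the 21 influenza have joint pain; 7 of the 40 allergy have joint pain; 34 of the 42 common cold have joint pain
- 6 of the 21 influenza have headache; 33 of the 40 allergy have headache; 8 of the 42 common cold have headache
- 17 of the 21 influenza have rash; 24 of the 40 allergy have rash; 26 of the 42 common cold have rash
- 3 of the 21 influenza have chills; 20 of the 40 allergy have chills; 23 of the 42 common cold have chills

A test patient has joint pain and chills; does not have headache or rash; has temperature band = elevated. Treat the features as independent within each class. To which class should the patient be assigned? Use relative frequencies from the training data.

common cold

influenza: (21/103) × (1/21) × (5/21) × (15/21) × (4/21) × (3/21) ≈ 0.0000449291
allergy: (40/103) × (28/40) × (7/40) × (7/40) × (16/40) × (20/40) ≈ 0.00166505
common cold: (42/103) × (4/42) × (34/42) × (34/42) × (16/42) × (23/42) ≈ 0.00530923
Highest score → common cold.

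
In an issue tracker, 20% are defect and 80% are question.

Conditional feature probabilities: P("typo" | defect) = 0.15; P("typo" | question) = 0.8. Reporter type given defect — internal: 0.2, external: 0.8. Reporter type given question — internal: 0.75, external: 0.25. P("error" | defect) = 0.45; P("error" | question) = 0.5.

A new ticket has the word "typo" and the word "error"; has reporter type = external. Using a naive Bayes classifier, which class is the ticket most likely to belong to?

question

defect: 0.2 × 0.15 × 0.8 × 0.45 = 0.0108
question: 0.8 × 0.8 × 0.25 × 0.5 = 0.08
Highest score → question.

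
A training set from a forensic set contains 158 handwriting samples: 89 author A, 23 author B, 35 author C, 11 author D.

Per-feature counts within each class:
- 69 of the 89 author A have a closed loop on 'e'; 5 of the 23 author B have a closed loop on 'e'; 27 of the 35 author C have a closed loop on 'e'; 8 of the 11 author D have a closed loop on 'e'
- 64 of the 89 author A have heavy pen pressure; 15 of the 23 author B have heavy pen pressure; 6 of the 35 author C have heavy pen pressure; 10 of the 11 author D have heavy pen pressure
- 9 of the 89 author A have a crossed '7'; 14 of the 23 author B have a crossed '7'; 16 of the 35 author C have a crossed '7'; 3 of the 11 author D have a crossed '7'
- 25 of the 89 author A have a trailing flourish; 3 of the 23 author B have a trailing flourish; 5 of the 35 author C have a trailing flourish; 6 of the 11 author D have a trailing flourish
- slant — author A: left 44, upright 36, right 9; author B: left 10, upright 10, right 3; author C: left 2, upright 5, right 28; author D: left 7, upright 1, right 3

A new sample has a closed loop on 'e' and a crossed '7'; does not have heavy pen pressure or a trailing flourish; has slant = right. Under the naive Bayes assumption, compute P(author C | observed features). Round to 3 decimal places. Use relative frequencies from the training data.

author A: (89/158) × (69/89) × (25/89) × (9/89) × (64/89) × (9/89) ≈ 0.000902063
author B: (23/158) × (5/23) × (8/23) × (14/23) × (20/23) × (3/23) ≈ 0.000759925
author C: (35/158) × (27/35) × (29/35) × (16/35) × (30/35) × (28/35) ≈ 0.0443845
author D: (11/158) × (8/11) × (1/11) × (3/11) × (5/11) × (3/11) ≈ 0.000155623
P(author C | x) = 0.0443845 / 0.046202111 ≈ 0.961

0.961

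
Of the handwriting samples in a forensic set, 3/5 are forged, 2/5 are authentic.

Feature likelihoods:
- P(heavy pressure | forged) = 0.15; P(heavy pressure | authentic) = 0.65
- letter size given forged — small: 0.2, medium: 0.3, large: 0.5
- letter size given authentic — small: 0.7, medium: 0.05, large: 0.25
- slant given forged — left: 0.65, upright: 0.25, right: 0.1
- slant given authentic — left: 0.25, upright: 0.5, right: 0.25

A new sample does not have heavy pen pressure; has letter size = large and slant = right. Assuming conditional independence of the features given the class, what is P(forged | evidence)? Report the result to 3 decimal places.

0.745

forged: 0.6 × (1−0.15) × 0.5 × 0.1 = 0.0255
authentic: 0.4 × (1−0.65) × 0.25 × 0.25 = 0.00875
P(forged | x) = 0.0255 / 0.03425 ≈ 0.745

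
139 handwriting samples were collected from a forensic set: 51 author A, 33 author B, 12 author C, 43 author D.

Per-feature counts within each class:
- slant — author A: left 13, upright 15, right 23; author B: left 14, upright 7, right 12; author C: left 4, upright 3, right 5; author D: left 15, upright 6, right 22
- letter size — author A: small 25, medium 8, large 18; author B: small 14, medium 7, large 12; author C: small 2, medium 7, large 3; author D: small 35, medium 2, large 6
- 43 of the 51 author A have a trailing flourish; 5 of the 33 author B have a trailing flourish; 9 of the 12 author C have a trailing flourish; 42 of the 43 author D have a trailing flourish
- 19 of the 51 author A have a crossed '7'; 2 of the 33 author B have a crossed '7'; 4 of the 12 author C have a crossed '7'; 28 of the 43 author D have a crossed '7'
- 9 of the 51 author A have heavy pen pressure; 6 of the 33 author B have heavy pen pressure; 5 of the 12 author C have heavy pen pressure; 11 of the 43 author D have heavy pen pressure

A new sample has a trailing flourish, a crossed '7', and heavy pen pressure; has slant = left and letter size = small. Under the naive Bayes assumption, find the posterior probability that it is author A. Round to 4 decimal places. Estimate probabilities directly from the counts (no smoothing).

author A: (51/139) × (13/51) × (25/51) × (43/51) × (19/51) × (9/51) ≈ 0.00254128
author B: (33/139) × (14/33) × (14/33) × (5/33) × (2/33) × (6/33) ≈ 0.0000713406
author C: (12/139) × (4/12) × (2/12) × (9/12) × (4/12) × (5/12) ≈ 0.0004996
author D: (43/139) × (15/43) × (35/43) × (42/43) × (28/43) × (11/43) ≈ 0.0142913
P(author A | x) = 0.00254128 / 0.0174035206 ≈ 0.1460

0.1460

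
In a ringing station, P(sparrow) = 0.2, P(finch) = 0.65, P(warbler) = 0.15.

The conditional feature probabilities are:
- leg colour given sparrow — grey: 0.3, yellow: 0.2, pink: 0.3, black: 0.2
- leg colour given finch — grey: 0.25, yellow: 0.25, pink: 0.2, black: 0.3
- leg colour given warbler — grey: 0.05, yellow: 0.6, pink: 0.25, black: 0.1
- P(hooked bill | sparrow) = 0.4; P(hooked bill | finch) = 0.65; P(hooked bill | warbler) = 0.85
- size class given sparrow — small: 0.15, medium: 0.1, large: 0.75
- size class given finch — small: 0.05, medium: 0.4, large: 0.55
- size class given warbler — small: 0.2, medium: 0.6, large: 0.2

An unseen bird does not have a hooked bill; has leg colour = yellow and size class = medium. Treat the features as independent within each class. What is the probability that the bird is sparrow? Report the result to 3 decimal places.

sparrow: 0.2 × 0.2 × (1−0.4) × 0.1 = 0.0024
finch: 0.65 × 0.25 × (1−0.65) × 0.4 = 0.02275
warbler: 0.15 × 0.6 × (1−0.85) × 0.6 = 0.0081
P(sparrow | x) = 0.0024 / 0.03325 ≈ 0.072

0.072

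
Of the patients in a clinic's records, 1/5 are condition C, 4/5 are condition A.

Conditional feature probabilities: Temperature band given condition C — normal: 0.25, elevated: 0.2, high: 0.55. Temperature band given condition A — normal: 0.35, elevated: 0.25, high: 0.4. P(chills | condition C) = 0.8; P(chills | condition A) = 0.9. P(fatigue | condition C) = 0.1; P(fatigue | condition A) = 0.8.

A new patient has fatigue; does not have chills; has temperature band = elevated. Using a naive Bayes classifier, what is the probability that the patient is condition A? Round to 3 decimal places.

0.952

condition C: 0.2 × 0.2 × (1−0.8) × 0.1 = 0.0008
condition A: 0.8 × 0.25 × (1−0.9) × 0.8 = 0.016
P(condition A | x) = 0.016 / 0.0168 ≈ 0.952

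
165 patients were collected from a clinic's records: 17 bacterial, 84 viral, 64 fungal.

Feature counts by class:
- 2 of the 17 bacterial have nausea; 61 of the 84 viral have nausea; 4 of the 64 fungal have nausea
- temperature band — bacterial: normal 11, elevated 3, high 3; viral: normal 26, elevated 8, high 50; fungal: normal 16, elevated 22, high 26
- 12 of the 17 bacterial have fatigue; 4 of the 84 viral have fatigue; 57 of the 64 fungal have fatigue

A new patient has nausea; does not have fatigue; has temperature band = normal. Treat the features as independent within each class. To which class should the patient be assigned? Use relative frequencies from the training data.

bacterial: (17/165) × (2/17) × (11/17) × (5/17) ≈ 0.00230681
viral: (84/165) × (61/84) × (26/84) × (80/84) ≈ 0.108981
fungal: (64/165) × (4/64) × (16/64) × (7/64) ≈ 0.000662879
Highest score → viral.

viral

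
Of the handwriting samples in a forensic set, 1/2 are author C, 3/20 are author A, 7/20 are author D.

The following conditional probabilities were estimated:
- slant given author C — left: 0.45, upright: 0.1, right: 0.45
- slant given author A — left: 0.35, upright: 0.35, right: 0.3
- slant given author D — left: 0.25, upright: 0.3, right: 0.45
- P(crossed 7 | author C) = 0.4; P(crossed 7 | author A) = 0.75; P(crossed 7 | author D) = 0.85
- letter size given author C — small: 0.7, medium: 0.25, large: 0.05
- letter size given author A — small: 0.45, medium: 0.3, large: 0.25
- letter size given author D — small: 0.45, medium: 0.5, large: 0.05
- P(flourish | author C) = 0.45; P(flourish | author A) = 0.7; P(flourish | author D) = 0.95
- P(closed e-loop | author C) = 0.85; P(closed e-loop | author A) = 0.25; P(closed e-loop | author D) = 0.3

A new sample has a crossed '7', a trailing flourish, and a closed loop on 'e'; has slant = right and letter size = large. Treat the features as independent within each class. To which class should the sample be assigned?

author D

author C: 0.5 × 0.45 × 0.4 × 0.05 × 0.45 × 0.85 = 0.00172125
author A: 0.15 × 0.3 × 0.75 × 0.25 × 0.7 × 0.25 = 0.0014765625
author D: 0.35 × 0.45 × 0.85 × 0.05 × 0.95 × 0.3 = 0.00190771875
Highest score → author D.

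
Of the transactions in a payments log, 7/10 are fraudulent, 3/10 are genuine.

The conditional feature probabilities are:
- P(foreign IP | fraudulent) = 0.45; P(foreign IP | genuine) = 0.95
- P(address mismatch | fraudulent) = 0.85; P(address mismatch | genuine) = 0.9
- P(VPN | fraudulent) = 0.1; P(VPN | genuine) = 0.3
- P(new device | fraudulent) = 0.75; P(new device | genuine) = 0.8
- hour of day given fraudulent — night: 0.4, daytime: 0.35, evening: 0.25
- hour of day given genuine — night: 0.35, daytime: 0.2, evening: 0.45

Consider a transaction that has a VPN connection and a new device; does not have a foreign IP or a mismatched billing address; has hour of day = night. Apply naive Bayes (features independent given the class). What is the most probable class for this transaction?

fraudulent

fraudulent: 0.7 × (1−0.45) × (1−0.85) × 0.1 × 0.75 × 0.4 = 0.0017325
genuine: 0.3 × (1−0.95) × (1−0.9) × 0.3 × 0.8 × 0.35 = 0.000126
Highest score → fraudulent.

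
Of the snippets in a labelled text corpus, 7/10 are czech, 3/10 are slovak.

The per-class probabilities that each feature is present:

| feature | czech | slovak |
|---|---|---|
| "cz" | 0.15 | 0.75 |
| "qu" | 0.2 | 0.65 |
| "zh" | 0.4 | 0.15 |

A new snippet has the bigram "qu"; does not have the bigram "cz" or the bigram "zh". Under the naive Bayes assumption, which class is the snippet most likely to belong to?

czech

czech: 0.7 × (1−0.15) × 0.2 × (1−0.4) = 0.0714
slovak: 0.3 × (1−0.75) × 0.65 × (1−0.15) = 0.0414375
Highest score → czech.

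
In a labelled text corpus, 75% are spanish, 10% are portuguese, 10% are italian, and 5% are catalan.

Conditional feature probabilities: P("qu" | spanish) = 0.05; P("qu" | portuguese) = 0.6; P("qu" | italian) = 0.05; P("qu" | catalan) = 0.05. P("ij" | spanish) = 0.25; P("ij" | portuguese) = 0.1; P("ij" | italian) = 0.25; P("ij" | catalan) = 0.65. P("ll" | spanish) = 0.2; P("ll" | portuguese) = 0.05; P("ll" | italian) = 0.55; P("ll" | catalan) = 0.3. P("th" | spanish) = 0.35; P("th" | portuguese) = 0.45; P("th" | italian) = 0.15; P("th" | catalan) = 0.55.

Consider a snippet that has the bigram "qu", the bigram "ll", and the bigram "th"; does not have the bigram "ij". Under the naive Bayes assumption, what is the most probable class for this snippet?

spanish: 0.75 × 0.05 × (1−0.25) × 0.2 × 0.35 = 0.00196875
portuguese: 0.1 × 0.6 × (1−0.1) × 0.05 × 0.45 = 0.001215
italian: 0.1 × 0.05 × (1−0.25) × 0.55 × 0.15 = 0.000309375
catalan: 0.05 × 0.05 × (1−0.65) × 0.3 × 0.55 = 0.000144375
Highest score → spanish.

spanish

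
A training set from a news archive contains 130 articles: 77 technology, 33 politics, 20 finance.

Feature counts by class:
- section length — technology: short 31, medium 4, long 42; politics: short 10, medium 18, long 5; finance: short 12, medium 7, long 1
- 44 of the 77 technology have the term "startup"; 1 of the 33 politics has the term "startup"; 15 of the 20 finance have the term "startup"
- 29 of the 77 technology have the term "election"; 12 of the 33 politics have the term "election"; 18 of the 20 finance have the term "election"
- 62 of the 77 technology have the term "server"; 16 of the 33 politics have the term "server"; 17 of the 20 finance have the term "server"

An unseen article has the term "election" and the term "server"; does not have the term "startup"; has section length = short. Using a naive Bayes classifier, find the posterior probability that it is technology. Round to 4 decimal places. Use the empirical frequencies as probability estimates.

technology: (77/130) × (31/77) × (33/77) × (29/77) × (62/77) ≈ 0.030992
politics: (33/130) × (10/33) × (32/33) × (12/33) × (16/33) ≈ 0.0131512
finance: (20/130) × (12/20) × (5/20) × (18/20) × (17/20) ≈ 0.0176538
P(technology | x) = 0.030992 / 0.061797 ≈ 0.5015

0.5015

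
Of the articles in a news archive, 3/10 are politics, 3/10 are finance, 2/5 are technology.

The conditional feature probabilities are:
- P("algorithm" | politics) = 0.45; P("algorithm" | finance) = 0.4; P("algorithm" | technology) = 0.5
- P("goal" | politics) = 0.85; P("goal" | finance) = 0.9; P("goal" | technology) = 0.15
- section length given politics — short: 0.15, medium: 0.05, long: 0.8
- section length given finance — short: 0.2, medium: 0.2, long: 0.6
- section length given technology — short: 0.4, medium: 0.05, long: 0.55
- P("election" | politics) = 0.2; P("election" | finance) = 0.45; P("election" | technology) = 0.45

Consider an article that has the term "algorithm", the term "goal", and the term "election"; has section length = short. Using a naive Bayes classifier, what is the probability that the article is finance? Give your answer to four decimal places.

0.5236

politics: 0.3 × 0.45 × 0.85 × 0.15 × 0.2 = 0.0034425
finance: 0.3 × 0.4 × 0.9 × 0.2 × 0.45 = 0.00972
technology: 0.4 × 0.5 × 0.15 × 0.4 × 0.45 = 0.0054
P(finance | x) = 0.00972 / 0.0185625 ≈ 0.5236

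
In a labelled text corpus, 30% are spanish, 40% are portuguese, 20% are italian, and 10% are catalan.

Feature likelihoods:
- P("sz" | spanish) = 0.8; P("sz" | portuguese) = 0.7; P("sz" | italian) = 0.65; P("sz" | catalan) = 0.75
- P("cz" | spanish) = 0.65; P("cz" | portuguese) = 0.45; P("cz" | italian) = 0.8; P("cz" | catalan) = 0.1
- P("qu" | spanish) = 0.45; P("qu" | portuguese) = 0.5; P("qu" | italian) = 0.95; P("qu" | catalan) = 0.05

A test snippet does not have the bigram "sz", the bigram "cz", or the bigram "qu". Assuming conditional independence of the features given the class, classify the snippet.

spanish: 0.3 × (1−0.8) × (1−0.65) × (1−0.45) = 0.01155
portuguese: 0.4 × (1−0.7) × (1−0.45) × (1−0.5) = 0.033
italian: 0.2 × (1−0.65) × (1−0.8) × (1−0.95) = 0.0007
catalan: 0.1 × (1−0.75) × (1−0.1) × (1−0.05) = 0.021375
Highest score → portuguese.

portuguese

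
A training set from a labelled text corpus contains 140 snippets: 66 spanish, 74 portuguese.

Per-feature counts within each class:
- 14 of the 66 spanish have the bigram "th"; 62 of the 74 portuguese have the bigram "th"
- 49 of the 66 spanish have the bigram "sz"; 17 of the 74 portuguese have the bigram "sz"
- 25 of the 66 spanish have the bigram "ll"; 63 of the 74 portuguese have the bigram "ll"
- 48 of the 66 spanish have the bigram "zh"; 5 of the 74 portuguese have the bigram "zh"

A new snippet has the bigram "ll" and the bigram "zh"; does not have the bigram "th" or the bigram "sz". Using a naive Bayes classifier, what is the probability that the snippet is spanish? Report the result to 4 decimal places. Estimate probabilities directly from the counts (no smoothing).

0.8740

spanish: (66/140) × (52/66) × (17/66) × (25/66) × (48/66) ≈ 0.0263556
portuguese: (74/140) × (12/74) × (57/74) × (63/74) × (5/74) ≈ 0.0037979
P(spanish | x) = 0.0263556 / 0.0301535 ≈ 0.8740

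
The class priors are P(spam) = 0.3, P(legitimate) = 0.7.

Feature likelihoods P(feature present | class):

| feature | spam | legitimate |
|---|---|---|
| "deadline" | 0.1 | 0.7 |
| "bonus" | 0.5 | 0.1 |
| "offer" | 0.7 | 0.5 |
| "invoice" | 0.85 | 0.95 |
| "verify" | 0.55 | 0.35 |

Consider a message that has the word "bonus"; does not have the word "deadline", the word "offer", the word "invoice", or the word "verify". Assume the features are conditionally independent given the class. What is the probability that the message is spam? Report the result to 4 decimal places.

spam: 0.3 × (1−0.1) × 0.5 × (1−0.7) × (1−0.85) × (1−0.55) = 0.00273375
legitimate: 0.7 × (1−0.7) × 0.1 × (1−0.5) × (1−0.95) × (1−0.35) = 0.00034125
P(spam | x) = 0.00273375 / 0.003075 ≈ 0.8890

0.8890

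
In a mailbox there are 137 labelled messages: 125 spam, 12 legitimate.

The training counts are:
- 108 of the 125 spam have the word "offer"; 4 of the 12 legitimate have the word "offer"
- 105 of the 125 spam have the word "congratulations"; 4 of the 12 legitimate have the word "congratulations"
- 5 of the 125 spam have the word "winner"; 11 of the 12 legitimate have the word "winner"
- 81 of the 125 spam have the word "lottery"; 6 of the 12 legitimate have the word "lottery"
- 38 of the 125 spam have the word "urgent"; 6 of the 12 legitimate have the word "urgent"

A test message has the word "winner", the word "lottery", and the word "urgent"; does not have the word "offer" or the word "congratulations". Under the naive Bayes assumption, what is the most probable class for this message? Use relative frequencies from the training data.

legitimate

spam: (125/137) × (17/125) × (20/125) × (5/125) × (81/125) × (38/125) ≈ 0.000156443
legitimate: (12/137) × (8/12) × (8/12) × (11/12) × (6/12) × (6/12) ≈ 0.00892133
Highest score → legitimate.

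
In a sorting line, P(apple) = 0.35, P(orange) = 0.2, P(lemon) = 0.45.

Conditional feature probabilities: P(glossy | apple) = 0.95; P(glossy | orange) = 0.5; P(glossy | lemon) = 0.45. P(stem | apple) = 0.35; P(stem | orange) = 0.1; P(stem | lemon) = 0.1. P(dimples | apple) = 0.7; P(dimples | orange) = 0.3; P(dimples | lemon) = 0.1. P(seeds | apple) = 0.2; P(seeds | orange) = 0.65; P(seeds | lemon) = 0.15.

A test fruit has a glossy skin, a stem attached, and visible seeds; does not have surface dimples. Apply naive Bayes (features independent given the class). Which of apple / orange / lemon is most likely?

apple

apple: 0.35 × 0.95 × 0.35 × (1−0.7) × 0.2 = 0.0069825
orange: 0.2 × 0.5 × 0.1 × (1−0.3) × 0.65 = 0.00455
lemon: 0.45 × 0.45 × 0.1 × (1−0.1) × 0.15 = 0.00273375
Highest score → apple.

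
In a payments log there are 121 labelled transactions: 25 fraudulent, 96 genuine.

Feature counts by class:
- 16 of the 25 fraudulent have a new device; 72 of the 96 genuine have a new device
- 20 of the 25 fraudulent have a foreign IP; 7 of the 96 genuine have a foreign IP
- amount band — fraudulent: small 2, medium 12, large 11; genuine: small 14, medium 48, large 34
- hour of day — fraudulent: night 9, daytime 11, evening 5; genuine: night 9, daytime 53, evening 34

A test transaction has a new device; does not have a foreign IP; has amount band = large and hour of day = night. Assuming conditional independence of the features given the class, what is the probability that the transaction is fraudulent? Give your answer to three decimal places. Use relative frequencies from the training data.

fraudulent: (25/121) × (16/25) × (5/25) × (11/25) × (9/25) ≈ 0.00418909
genuine: (96/121) × (72/96) × (89/96) × (34/96) × (9/96) ≈ 0.0183166
P(fraudulent | x) = 0.00418909 / 0.02250569 ≈ 0.186

0.186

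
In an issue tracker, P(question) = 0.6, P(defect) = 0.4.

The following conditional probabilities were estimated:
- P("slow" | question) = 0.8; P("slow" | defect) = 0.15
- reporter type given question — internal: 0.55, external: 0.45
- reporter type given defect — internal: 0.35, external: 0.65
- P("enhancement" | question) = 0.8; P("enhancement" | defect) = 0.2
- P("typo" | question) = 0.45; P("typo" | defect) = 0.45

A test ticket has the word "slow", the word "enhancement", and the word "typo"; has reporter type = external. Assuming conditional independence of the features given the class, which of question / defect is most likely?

question: 0.6 × 0.8 × 0.45 × 0.8 × 0.45 = 0.07776
defect: 0.4 × 0.15 × 0.65 × 0.2 × 0.45 = 0.00351
Highest score → question.

question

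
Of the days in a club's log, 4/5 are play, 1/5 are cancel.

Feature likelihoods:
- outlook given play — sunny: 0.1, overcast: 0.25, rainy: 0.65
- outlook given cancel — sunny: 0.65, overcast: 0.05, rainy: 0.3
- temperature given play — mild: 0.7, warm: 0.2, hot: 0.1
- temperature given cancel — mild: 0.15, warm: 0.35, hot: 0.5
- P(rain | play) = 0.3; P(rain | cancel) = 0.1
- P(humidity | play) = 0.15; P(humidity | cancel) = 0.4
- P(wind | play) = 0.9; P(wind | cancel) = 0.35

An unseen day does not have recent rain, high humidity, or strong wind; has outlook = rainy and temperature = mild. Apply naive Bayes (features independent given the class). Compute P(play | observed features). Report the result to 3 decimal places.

play: 0.8 × 0.65 × 0.7 × (1−0.3) × (1−0.15) × (1−0.9) = 0.021658
cancel: 0.2 × 0.3 × 0.15 × (1−0.1) × (1−0.4) × (1−0.35) = 0.003159
P(play | x) = 0.021658 / 0.024817 ≈ 0.873

0.873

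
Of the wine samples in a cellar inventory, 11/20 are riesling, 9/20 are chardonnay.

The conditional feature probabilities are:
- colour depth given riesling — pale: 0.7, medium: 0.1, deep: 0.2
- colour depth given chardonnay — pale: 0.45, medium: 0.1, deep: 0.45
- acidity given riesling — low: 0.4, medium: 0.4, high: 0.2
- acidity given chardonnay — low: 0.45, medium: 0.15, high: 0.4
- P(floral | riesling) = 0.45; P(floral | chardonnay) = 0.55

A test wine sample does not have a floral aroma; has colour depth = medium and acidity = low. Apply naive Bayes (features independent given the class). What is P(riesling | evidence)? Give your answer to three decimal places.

0.570

riesling: 0.55 × 0.1 × 0.4 × (1−0.45) = 0.0121
chardonnay: 0.45 × 0.1 × 0.45 × (1−0.55) = 0.0091125
P(riesling | x) = 0.0121 / 0.0212125 ≈ 0.570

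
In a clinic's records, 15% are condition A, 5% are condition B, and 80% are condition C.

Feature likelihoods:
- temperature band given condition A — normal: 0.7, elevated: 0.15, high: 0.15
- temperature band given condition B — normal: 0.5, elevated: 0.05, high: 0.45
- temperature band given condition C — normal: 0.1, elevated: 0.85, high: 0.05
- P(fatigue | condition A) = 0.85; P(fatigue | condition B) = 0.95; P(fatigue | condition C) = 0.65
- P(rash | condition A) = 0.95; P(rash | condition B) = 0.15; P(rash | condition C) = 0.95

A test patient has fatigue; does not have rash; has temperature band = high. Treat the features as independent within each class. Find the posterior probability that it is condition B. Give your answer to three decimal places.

condition A: 0.15 × 0.15 × 0.85 × (1−0.95) = 0.00095625
condition B: 0.05 × 0.45 × 0.95 × (1−0.15) = 0.01816875
condition C: 0.8 × 0.05 × 0.65 × (1−0.95) = 0.0013
P(condition B | x) = 0.01816875 / 0.020425 ≈ 0.890

0.890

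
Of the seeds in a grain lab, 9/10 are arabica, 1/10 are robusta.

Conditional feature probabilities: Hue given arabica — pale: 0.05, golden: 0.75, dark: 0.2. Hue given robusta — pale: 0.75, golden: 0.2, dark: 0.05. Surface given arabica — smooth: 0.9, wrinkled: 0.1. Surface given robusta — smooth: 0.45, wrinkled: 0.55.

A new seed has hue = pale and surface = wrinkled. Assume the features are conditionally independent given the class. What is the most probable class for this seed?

arabica: 0.9 × 0.05 × 0.1 = 0.0045
robusta: 0.1 × 0.75 × 0.55 = 0.04125
Highest score → robusta.

robusta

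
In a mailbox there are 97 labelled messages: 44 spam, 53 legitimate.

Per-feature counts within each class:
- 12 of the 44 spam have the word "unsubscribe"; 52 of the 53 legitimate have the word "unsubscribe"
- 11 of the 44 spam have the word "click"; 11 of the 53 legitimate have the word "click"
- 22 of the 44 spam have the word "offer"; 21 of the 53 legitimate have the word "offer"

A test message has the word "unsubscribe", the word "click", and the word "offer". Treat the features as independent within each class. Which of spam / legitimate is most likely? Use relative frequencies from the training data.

legitimate

spam: (44/97) × (12/44) × (11/44) × (22/44) ≈ 0.0154639
legitimate: (53/97) × (52/53) × (11/53) × (21/53) ≈ 0.0440851
Highest score → legitimate.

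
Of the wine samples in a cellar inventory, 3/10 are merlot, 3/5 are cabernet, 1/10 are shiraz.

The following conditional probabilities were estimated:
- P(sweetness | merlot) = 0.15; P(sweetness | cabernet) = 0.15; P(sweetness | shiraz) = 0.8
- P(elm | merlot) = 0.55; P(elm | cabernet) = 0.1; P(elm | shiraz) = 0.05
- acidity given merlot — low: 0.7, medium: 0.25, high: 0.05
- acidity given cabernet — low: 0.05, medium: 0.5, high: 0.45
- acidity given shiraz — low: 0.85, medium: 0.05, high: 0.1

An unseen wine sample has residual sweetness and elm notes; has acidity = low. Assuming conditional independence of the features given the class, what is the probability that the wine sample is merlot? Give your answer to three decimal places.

0.818

merlot: 0.3 × 0.15 × 0.55 × 0.7 = 0.017325
cabernet: 0.6 × 0.15 × 0.1 × 0.05 = 0.00045
shiraz: 0.1 × 0.8 × 0.05 × 0.85 = 0.0034
P(merlot | x) = 0.017325 / 0.021175 ≈ 0.818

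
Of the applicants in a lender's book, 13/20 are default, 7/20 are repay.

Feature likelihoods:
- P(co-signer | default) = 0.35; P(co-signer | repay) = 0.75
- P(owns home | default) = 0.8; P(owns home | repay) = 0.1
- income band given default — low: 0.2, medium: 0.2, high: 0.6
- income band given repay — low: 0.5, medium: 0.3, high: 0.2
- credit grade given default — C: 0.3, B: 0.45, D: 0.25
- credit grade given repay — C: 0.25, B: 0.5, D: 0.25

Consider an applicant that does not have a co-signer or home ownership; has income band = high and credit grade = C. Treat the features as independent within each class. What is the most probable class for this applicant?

default

default: 0.65 × (1−0.35) × (1−0.8) × 0.6 × 0.3 = 0.01521
repay: 0.35 × (1−0.75) × (1−0.1) × 0.2 × 0.25 = 0.0039375
Highest score → default.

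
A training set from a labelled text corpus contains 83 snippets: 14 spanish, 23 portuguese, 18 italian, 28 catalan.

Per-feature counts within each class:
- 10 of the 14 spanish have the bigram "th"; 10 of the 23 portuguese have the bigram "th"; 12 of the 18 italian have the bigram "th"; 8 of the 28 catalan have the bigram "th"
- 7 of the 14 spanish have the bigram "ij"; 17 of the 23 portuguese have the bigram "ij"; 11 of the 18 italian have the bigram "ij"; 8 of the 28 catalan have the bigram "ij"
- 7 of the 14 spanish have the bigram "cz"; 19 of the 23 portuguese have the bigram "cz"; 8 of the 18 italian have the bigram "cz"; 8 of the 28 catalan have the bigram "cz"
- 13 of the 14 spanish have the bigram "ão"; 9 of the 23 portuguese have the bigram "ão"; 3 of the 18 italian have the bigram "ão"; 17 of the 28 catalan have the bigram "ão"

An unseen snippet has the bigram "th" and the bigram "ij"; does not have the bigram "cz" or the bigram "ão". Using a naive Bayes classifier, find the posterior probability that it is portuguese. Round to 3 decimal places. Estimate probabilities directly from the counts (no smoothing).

0.157

spanish: (14/83) × (10/14) × (7/14) × (7/14) × (1/14) ≈ 0.00215146
portuguese: (23/83) × (10/23) × (17/23) × (4/23) × (14/23) ≈ 0.00942704
italian: (18/83) × (12/18) × (11/18) × (10/18) × (15/18) ≈ 0.0409044
catalan: (28/83) × (8/28) × (8/28) × (20/28) × (11/28) ≈ 0.0077277
P(portuguese | x) = 0.00942704 / 0.0602106 ≈ 0.157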